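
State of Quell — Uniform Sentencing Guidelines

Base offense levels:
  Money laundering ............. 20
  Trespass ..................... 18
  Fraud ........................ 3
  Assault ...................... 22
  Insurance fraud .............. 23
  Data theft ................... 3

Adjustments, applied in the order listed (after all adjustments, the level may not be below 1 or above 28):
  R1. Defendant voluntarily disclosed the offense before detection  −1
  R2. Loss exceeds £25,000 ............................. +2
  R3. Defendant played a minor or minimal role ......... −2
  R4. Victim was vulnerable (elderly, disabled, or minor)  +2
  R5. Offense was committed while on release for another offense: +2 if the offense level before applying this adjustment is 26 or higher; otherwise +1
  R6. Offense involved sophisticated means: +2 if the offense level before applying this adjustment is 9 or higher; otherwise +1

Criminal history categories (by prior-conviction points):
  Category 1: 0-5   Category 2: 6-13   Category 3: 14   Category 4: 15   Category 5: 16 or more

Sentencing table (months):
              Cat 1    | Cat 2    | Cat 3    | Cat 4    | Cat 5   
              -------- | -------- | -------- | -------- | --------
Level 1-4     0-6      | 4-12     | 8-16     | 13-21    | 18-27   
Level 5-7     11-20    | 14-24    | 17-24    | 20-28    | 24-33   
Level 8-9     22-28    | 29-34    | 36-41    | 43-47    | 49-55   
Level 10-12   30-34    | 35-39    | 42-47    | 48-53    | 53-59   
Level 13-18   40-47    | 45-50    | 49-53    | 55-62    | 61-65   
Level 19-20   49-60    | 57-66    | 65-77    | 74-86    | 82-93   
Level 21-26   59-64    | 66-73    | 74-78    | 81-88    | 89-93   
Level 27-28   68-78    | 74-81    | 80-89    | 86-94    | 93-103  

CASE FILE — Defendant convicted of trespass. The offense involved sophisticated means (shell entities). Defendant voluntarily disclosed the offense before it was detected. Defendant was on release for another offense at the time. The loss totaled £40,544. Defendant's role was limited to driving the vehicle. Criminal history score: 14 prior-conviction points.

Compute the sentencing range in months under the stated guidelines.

Base offense level for trespass: 18.
R1 applies: 18 − 1 = 17.
R2 applies: 17 + 2 = 19.
R3 applies: 19 − 2 = 17.
R4 does not apply.
R5 applies (level before this adjustment is 17 < 26, so +1): 17 + 1 = 18.
R6 applies (level before this adjustment is 18 ≥ 9, so +2): 18 + 2 = 20.
Final offense level: 20.
Criminal history: 14 prior points → Category 3 (14).
Level 20 falls in the 19-20 band.
Grid: Level 19-20 × Category 3 = 65-77 months.

65-77 months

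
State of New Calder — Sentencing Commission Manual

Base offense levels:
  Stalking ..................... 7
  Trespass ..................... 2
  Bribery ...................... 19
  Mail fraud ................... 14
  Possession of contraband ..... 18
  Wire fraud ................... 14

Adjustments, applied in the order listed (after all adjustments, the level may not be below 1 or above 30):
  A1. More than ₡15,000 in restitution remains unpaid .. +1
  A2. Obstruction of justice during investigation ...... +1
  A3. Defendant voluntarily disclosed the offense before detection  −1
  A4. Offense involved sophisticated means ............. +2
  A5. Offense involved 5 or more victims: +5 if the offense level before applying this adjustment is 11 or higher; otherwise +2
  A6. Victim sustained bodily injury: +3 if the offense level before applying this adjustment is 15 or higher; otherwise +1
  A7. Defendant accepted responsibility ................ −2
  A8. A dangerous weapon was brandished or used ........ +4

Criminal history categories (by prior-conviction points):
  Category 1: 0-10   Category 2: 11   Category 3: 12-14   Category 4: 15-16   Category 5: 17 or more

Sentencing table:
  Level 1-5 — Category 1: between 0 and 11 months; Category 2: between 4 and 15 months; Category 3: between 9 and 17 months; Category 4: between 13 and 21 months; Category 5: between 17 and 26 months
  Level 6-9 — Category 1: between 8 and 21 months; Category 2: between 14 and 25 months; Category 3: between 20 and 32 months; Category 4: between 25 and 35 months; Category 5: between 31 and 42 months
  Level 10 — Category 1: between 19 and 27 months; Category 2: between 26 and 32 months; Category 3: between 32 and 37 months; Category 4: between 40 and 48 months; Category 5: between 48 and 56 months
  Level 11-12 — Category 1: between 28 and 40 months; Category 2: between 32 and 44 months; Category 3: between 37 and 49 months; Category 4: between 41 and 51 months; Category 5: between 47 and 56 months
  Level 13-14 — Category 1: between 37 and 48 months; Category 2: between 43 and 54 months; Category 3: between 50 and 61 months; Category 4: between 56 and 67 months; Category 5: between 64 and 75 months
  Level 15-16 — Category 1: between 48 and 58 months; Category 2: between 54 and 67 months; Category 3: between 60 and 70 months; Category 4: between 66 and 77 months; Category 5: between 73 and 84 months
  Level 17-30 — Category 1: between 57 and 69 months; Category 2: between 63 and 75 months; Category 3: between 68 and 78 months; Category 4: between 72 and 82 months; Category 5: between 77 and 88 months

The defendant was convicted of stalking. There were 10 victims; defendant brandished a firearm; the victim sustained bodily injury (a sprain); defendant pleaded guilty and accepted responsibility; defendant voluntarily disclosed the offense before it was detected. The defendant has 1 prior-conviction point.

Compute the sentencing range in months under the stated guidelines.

28-40 months

Base offense level for stalking: 7.
A1 does not apply.
A2 does not apply.
A3 applies: 7 − 1 = 6.
A4 does not apply.
A5 applies (level before this adjustment is 6 < 11, so +2): 6 + 2 = 8.
A6 applies (level before this adjustment is 8 < 15, so +1): 8 + 1 = 9.
A7 applies: 9 − 2 = 7.
A8 applies: 7 + 4 = 11.
Final offense level: 11.
Criminal history: 1 prior point → Category 1 (0-10).
Level 11 falls in the 11-12 band.
Grid: Level 11-12 × Category 1 = 28-40 months.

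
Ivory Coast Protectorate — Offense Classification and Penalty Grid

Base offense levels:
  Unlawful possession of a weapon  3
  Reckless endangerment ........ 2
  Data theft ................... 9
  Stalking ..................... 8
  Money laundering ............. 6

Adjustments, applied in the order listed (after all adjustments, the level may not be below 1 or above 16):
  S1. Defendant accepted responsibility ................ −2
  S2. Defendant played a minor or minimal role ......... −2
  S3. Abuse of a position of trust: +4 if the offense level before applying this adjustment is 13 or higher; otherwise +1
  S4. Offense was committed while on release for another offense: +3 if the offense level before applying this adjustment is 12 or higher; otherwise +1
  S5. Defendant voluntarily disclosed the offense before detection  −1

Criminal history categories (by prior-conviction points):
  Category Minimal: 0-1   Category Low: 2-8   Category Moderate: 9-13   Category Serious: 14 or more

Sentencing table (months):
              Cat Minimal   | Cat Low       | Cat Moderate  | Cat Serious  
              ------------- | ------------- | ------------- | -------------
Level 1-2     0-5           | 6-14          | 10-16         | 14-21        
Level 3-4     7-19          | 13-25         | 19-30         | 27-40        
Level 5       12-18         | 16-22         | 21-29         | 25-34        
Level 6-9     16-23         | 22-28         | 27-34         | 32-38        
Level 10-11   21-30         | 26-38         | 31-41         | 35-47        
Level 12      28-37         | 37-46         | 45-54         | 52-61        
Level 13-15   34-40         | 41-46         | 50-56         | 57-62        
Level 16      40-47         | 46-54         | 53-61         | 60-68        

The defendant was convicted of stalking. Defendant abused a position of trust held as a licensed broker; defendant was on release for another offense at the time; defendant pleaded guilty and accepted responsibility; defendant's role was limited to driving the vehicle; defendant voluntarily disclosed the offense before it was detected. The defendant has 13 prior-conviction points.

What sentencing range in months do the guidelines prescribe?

Base offense level for stalking: 8.
S1 applies: 8 − 2 = 6.
S2 applies: 6 − 2 = 4.
S3 applies (level before this adjustment is 4 < 13, so +1): 4 + 1 = 5.
S4 applies (level before this adjustment is 5 < 12, so +1): 5 + 1 = 6.
S5 applies: 6 − 1 = 5.
Final offense level: 5.
Criminal history: 13 prior points → Category Moderate (9-13).
Level 5 falls in the 5 band.
Grid: Level 5 × Category Moderate = 21-29 months.

21-29 months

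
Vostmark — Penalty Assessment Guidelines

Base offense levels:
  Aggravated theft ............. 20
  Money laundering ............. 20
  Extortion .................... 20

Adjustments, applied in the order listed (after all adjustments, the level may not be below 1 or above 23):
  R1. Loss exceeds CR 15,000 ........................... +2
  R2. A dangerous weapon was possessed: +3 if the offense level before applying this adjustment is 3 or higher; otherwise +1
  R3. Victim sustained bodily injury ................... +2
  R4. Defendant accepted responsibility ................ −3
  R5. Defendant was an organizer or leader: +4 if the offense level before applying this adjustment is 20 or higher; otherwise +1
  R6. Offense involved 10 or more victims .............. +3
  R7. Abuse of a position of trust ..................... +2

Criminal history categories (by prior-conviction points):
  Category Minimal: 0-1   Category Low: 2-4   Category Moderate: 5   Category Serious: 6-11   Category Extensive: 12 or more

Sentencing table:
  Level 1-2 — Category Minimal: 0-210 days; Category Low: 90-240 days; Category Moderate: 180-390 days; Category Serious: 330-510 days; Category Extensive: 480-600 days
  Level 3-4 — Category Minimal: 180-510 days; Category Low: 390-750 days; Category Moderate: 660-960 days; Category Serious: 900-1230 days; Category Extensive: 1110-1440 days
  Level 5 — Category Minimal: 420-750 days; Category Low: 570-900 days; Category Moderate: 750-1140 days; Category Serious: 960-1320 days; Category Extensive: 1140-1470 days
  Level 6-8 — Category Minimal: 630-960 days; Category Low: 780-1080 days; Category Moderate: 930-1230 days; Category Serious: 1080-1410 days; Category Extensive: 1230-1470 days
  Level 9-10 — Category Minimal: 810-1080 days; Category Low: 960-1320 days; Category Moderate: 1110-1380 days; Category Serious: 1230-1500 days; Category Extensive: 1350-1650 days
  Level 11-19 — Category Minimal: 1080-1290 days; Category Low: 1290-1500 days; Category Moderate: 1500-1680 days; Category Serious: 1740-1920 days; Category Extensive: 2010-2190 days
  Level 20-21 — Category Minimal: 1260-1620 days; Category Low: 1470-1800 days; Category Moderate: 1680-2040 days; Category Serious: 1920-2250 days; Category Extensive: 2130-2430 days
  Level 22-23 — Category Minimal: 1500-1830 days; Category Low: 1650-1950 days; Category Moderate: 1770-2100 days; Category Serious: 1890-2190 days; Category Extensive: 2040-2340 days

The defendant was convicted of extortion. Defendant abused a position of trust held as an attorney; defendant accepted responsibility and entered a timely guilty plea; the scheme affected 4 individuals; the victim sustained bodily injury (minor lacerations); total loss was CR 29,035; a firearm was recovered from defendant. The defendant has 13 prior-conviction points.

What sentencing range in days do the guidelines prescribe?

Base offense level for extortion: 20.
R1 applies: 20 + 2 = 22.
R2 applies (level before this adjustment is 22 ≥ 3, so +3): 22 + 3 = 25.
R3 applies: 25 + 2 = 27.
R4 applies: 27 − 3 = 24.
R5 does not apply.
R6 does not apply.
R7 applies: 24 + 2 = 26.
Level 26 exceeds the maximum of 23; capped at 23.
Final offense level: 23.
Criminal history: 13 prior points → Category Extensive (12+).
Level 23 falls in the 22-23 band.
Grid: Level 22-23 × Category Extensive = 2040-2340 days.

2040-2340 days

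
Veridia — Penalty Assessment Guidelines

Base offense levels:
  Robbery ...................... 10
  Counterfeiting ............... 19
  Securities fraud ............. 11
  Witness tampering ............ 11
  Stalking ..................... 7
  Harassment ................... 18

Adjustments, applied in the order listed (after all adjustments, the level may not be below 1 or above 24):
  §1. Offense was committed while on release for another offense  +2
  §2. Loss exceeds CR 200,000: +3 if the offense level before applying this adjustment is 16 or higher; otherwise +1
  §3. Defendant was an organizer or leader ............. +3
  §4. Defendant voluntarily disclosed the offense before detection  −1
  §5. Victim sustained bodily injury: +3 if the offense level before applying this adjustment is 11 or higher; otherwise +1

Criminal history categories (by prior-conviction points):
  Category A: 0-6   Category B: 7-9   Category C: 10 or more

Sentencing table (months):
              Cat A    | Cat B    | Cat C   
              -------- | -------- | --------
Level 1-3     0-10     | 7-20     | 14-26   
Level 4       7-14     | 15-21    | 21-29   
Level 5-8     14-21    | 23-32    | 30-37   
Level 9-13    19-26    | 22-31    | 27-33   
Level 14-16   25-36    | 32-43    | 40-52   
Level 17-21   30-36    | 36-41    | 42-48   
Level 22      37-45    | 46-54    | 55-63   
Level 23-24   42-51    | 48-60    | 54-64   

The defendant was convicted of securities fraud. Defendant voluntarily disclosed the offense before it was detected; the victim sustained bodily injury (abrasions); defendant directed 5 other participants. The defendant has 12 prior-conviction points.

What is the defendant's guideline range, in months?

Base offense level for securities fraud: 11.
§2 does not apply.
§3 applies: 11 + 3 = 14.
§4 applies: 14 − 1 = 13.
§5 applies (level before this adjustment is 13 ≥ 11, so +3): 13 + 3 = 16.
Final offense level: 16.
Criminal history: 12 prior points → Category C (10+).
Level 16 falls in the 14-16 band.
Grid: Level 14-16 × Category C = 40-52 months.

40-52 months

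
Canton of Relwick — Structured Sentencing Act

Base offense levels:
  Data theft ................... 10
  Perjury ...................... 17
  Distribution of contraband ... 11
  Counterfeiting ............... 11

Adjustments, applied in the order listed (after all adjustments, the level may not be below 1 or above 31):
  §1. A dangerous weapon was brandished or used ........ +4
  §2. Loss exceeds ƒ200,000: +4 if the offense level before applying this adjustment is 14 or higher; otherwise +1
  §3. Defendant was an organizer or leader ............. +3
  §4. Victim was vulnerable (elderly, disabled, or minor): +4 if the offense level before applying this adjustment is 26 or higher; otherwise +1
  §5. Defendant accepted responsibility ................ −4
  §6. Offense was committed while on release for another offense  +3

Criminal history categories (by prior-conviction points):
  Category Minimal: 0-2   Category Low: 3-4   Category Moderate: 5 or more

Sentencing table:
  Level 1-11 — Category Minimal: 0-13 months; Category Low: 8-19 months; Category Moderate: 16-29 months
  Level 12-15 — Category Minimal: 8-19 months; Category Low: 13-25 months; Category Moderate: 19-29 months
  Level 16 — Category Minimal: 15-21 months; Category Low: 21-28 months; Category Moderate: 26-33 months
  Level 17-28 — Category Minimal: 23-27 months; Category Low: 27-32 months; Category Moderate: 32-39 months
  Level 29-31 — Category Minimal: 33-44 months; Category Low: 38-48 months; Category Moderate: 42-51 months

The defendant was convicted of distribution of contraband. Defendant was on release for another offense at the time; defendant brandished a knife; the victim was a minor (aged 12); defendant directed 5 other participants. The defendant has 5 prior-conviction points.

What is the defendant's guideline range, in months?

Base offense level for distribution of contraband: 11.
§1 applies: 11 + 4 = 15.
§2 does not apply.
§3 applies: 15 + 3 = 18.
§4 applies (level before this adjustment is 18 < 26, so +1): 18 + 1 = 19.
§5 does not apply.
§6 applies: 19 + 3 = 22.
Final offense level: 22.
Criminal history: 5 prior points → Category Moderate (5+).
Level 22 falls in the 17-28 band.
Grid: Level 17-28 × Category Moderate = 32-39 months.

32-39 months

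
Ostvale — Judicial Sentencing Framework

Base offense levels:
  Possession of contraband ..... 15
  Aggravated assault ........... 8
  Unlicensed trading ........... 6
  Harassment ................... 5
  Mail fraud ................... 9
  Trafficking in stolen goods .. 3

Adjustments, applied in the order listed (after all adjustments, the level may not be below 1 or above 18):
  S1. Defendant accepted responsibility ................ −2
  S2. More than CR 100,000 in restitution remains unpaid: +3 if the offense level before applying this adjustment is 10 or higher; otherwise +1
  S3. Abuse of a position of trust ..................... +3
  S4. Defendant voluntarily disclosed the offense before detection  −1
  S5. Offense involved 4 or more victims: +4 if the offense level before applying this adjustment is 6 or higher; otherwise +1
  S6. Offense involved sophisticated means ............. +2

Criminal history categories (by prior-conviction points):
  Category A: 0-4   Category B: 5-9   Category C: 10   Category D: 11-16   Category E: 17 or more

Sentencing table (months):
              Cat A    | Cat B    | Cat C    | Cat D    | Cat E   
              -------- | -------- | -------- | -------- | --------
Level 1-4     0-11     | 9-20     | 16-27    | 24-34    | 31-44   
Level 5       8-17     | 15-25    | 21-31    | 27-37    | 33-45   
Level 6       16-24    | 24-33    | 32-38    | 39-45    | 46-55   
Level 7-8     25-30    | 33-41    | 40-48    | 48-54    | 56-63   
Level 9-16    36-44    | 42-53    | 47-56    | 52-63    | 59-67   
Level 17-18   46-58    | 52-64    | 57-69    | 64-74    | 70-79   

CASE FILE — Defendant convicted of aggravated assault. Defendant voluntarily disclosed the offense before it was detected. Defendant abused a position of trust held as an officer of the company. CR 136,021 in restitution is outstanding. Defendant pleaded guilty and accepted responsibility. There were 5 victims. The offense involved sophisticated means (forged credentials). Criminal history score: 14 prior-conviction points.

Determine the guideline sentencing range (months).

52-63 months

Base offense level for aggravated assault: 8.
S1 applies: 8 − 2 = 6.
S2 applies (level before this adjustment is 6 < 10, so +1): 6 + 1 = 7.
S3 applies: 7 + 3 = 10.
S4 applies: 10 − 1 = 9.
S5 applies (level before this adjustment is 9 ≥ 6, so +4): 9 + 4 = 13.
S6 applies: 13 + 2 = 15.
Final offense level: 15.
Criminal history: 14 prior points → Category D (11-16).
Level 15 falls in the 9-16 band.
Grid: Level 9-16 × Category D = 52-63 months.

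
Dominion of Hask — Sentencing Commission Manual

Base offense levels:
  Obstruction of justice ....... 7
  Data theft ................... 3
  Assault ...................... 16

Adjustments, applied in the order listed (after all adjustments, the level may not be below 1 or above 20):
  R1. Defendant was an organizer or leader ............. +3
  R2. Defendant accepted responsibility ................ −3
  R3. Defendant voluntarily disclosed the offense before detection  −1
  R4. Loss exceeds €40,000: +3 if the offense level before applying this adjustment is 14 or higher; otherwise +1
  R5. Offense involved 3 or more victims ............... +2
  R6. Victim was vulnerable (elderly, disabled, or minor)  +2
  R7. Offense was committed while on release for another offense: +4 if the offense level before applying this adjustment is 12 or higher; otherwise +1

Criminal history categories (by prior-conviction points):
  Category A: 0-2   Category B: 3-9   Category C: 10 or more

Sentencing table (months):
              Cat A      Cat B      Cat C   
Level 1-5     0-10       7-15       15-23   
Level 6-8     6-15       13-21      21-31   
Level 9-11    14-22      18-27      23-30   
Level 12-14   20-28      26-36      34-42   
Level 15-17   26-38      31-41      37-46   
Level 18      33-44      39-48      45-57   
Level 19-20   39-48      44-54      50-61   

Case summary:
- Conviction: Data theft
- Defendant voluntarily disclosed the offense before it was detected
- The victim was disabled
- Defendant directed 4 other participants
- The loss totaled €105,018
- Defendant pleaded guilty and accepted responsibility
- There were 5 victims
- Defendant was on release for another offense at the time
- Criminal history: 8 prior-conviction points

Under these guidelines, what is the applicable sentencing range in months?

13-21 months

Base offense level for data theft: 3.
R1 applies: 3 + 3 = 6.
R2 applies: 6 − 3 = 3.
R3 applies: 3 − 1 = 2.
R4 applies (level before this adjustment is 2 < 14, so +1): 2 + 1 = 3.
R5 applies: 3 + 2 = 5.
R6 applies: 5 + 2 = 7.
R7 applies (level before this adjustment is 7 < 12, so +1): 7 + 1 = 8.
Final offense level: 8.
Criminal history: 8 prior points → Category B (3-9).
Level 8 falls in the 6-8 band.
Grid: Level 6-8 × Category B = 13-21 months.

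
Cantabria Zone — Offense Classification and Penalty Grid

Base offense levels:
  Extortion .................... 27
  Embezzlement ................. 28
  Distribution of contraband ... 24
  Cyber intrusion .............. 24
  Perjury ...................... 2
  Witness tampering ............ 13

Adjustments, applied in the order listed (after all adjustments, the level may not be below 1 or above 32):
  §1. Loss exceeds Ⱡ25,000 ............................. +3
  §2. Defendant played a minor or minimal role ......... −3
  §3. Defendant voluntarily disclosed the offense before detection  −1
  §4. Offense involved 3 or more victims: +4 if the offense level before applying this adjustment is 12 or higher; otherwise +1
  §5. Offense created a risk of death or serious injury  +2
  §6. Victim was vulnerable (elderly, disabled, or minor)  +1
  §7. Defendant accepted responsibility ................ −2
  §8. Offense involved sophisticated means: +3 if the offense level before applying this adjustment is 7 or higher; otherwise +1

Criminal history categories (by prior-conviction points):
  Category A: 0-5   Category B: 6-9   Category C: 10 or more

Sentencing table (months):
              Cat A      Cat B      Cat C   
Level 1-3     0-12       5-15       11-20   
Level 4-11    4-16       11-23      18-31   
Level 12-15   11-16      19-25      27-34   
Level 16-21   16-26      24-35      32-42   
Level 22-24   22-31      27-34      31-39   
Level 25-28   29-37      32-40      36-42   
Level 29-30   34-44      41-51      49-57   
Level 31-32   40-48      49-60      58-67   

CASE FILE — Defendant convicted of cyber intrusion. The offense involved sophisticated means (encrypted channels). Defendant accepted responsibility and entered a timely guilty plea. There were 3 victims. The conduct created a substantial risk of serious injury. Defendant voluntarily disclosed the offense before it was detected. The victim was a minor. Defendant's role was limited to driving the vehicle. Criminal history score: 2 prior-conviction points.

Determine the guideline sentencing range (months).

29-37 months

Base offense level for cyber intrusion: 24.
§1 does not apply.
§2 applies: 24 − 3 = 21.
§3 applies: 21 − 1 = 20.
§4 applies (level before this adjustment is 20 ≥ 12, so +4): 20 + 4 = 24.
§5 applies: 24 + 2 = 26.
§6 applies: 26 + 1 = 27.
§7 applies: 27 − 2 = 25.
§8 applies (level before this adjustment is 25 ≥ 7, so +3): 25 + 3 = 28.
Final offense level: 28.
Criminal history: 2 prior points → Category A (0-5).
Level 28 falls in the 25-28 band.
Grid: Level 25-28 × Category A = 29-37 months.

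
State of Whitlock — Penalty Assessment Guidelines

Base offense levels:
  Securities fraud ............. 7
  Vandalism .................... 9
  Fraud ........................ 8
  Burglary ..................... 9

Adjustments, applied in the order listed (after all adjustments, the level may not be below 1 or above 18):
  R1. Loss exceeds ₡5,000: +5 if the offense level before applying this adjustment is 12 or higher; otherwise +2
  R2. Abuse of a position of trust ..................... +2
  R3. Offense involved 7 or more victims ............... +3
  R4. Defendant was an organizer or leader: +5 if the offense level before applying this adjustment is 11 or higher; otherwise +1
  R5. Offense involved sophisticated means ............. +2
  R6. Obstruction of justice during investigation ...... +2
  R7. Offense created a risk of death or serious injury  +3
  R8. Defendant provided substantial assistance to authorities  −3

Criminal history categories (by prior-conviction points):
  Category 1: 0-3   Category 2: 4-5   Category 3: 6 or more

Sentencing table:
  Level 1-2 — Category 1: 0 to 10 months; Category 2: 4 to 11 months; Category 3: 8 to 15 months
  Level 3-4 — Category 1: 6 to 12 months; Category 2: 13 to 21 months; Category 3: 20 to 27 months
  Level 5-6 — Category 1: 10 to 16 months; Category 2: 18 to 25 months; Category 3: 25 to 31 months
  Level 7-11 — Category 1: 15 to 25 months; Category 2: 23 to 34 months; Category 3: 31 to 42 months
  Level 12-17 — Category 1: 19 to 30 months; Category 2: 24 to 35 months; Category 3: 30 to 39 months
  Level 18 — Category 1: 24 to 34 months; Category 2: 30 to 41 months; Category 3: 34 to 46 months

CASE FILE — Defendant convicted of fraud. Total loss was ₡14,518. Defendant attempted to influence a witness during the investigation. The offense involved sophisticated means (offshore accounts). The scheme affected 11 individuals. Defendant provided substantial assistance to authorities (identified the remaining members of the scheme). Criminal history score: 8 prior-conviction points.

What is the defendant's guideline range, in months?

Base offense level for fraud: 8.
R1 applies (level before this adjustment is 8 < 12, so +2): 8 + 2 = 10.
R3 applies: 10 + 3 = 13.
R5 applies: 13 + 2 = 15.
R6 applies: 15 + 2 = 17.
R7 does not apply.
R8 applies: 17 − 3 = 14.
Final offense level: 14.
Criminal history: 8 prior points → Category 3 (6+).
Level 14 falls in the 12-17 band.
Grid: Level 12-17 × Category 3 = 30-39 months.

30-39 months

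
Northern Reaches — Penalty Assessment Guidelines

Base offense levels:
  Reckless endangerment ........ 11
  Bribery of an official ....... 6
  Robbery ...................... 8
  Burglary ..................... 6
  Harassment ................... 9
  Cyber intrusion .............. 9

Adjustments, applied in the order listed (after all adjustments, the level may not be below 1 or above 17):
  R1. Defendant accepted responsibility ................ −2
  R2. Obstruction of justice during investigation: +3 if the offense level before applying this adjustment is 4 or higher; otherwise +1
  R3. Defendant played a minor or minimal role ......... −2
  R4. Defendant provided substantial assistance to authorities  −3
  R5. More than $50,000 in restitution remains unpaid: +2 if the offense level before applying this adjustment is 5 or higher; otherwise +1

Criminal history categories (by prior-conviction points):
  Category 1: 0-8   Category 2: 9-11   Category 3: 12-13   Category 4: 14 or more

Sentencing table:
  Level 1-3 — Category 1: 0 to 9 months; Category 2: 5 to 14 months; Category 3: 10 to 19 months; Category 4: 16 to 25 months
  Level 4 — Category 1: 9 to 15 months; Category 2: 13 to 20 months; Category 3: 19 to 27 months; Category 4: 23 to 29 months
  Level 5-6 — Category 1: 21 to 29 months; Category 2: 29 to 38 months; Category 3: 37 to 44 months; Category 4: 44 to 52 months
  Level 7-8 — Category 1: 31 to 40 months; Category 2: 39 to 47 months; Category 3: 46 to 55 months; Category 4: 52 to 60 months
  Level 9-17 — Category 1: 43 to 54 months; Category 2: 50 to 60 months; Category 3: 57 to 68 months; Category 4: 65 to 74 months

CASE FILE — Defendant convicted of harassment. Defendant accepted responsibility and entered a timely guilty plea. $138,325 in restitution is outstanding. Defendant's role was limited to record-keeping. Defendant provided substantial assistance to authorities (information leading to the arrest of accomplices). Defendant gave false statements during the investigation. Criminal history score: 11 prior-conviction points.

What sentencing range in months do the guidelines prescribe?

Base offense level for harassment: 9.
R1 applies: 9 − 2 = 7.
R2 applies (level before this adjustment is 7 ≥ 4, so +3): 7 + 3 = 10.
R3 applies: 10 − 2 = 8.
R4 applies: 8 − 3 = 5.
R5 applies (level before this adjustment is 5 ≥ 5, so +2): 5 + 2 = 7.
Final offense level: 7.
Criminal history: 11 prior points → Category 2 (9-11).
Level 7 falls in the 7-8 band.
Grid: Level 7-8 × Category 2 = 39-47 months.

39-47 months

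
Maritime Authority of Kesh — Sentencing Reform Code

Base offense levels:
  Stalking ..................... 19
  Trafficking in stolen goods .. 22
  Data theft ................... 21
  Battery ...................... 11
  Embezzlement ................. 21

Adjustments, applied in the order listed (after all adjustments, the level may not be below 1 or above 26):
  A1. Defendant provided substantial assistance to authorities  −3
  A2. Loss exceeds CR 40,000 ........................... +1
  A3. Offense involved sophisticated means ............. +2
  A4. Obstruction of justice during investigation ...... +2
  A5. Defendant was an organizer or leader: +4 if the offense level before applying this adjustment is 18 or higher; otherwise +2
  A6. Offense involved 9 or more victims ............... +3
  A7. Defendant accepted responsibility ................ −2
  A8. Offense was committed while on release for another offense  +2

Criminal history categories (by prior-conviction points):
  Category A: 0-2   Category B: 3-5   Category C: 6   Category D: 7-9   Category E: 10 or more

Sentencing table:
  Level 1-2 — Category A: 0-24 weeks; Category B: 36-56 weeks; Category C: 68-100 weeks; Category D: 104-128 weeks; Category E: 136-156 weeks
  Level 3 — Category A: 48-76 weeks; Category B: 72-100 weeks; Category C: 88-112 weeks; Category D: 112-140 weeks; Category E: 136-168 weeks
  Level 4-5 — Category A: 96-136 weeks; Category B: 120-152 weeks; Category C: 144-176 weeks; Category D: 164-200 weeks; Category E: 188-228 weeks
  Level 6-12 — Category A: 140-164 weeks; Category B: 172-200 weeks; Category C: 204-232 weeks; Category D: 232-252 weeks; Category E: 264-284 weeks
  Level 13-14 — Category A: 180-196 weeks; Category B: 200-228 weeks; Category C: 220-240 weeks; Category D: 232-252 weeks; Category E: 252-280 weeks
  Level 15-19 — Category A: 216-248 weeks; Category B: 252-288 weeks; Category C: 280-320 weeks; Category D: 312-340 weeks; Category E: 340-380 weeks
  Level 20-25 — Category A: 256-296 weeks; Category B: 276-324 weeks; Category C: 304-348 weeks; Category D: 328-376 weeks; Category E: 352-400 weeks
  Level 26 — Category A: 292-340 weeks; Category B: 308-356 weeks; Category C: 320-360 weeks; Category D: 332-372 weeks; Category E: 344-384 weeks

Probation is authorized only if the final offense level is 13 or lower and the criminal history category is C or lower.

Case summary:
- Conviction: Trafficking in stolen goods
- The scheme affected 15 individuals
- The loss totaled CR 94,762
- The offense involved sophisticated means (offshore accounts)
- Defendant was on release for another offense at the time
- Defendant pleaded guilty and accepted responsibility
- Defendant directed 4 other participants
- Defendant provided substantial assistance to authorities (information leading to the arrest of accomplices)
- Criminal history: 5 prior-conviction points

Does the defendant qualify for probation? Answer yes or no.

Base offense level for trafficking in stolen goods: 22.
A1 applies: 22 − 3 = 19.
A2 applies: 19 + 1 = 20.
A3 applies: 20 + 2 = 22.
A4 does not apply.
A5 applies (level before this adjustment is 22 ≥ 18, so +4): 22 + 4 = 26.
A6 applies: 26 + 3 = 29.
A7 applies: 29 − 2 = 27.
A8 applies: 27 + 2 = 29.
Level 29 exceeds the maximum of 26; capped at 26.
Final offense level: 26.
Criminal history: 5 prior points → Category B (3-5).
Level 26 falls in the 26 band.
Grid: Level 26 × Category B = 308-356 weeks.
Probation check: level 26 > 13 and category B ≤ C → not eligible.

No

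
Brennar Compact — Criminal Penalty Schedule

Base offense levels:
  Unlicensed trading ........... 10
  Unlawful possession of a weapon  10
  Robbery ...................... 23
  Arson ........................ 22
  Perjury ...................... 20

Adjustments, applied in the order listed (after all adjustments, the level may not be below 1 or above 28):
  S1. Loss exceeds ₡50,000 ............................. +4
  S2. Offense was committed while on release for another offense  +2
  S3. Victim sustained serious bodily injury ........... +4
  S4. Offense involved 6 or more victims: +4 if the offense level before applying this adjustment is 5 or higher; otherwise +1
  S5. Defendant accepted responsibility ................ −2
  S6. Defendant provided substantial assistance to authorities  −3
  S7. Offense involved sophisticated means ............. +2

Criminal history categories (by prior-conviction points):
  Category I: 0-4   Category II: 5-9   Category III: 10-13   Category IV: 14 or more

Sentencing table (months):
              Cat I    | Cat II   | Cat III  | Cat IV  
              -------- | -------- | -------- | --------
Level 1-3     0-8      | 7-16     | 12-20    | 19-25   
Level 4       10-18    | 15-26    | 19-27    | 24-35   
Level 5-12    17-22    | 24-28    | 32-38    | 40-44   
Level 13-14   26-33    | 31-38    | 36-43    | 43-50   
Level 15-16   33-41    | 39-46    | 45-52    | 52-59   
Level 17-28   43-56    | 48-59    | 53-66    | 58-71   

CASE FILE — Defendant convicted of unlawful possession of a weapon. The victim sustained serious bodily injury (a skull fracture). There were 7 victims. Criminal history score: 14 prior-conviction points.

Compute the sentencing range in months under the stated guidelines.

Base offense level for unlawful possession of a weapon: 10.
S1 does not apply.
S3 applies: 10 + 4 = 14.
S4 applies (level before this adjustment is 14 ≥ 5, so +4): 14 + 4 = 18.
S6 does not apply.
Final offense level: 18.
Criminal history: 14 prior points → Category IV (14+).
Level 18 falls in the 17-28 band.
Grid: Level 17-28 × Category IV = 58-71 months.

58-71 months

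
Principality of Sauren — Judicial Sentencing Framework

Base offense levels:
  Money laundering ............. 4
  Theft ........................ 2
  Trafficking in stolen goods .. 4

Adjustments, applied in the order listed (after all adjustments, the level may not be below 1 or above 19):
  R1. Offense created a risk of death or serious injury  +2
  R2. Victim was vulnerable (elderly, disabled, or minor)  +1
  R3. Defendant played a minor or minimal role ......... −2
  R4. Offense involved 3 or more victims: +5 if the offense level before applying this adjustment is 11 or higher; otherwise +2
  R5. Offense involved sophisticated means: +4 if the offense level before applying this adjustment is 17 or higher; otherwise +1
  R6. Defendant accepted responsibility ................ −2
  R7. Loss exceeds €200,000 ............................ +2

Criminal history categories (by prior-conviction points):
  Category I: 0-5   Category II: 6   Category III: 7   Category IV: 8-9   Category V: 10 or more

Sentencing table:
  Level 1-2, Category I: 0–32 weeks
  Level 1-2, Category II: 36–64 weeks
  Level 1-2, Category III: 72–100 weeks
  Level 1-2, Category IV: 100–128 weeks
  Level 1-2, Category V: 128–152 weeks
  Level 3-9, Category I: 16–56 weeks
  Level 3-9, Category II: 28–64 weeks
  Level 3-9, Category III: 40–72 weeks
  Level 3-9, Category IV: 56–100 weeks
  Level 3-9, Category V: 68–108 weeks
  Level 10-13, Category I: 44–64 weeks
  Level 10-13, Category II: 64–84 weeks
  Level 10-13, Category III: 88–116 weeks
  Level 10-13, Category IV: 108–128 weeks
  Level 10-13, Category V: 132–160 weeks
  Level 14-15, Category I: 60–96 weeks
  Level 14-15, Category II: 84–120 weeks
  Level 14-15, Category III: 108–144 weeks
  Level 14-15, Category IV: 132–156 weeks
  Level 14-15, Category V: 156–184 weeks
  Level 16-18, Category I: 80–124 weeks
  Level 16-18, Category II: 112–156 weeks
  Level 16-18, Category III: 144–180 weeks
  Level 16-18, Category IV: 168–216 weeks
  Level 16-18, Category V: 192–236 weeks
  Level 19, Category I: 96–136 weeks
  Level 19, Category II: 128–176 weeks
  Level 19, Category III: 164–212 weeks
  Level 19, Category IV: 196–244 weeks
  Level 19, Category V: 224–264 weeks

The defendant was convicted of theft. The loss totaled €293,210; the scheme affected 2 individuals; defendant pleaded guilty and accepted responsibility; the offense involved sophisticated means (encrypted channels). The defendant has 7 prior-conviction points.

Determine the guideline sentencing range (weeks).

Base offense level for theft: 2.
R1 does not apply.
R2 does not apply.
R3 does not apply.
R5 applies (level before this adjustment is 2 < 17, so +1): 2 + 1 = 3.
R6 applies: 3 − 2 = 1.
R7 applies: 1 + 2 = 3.
Final offense level: 3.
Criminal history: 7 prior points → Category III (7).
Level 3 falls in the 3-9 band.
Grid: Level 3-9 × Category III = 40-72 weeks.

40-72 weeks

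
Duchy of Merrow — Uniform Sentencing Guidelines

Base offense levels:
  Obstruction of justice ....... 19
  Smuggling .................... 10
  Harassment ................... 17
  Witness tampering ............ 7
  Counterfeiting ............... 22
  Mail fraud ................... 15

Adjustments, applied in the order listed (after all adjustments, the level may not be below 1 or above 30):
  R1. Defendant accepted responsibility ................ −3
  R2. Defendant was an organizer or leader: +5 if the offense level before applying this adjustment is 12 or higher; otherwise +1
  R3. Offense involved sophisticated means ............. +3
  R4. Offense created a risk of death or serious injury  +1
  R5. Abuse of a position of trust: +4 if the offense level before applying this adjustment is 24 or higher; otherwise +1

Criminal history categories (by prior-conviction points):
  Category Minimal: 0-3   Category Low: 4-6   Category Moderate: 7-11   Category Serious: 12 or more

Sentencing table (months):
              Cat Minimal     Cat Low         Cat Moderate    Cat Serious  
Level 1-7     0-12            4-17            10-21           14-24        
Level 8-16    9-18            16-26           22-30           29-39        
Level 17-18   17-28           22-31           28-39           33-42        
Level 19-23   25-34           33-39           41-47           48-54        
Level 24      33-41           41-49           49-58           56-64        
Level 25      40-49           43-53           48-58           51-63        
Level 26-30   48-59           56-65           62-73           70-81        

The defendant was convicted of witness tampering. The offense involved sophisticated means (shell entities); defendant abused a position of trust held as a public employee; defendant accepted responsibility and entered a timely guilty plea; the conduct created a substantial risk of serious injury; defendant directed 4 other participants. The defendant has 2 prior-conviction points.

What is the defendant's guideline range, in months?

9-18 months

Base offense level for witness tampering: 7.
R1 applies: 7 − 3 = 4.
R2 applies (level before this adjustment is 4 < 12, so +1): 4 + 1 = 5.
R3 applies: 5 + 3 = 8.
R4 applies: 8 + 1 = 9.
R5 applies (level before this adjustment is 9 < 24, so +1): 9 + 1 = 10.
Final offense level: 10.
Criminal history: 2 prior points → Category Minimal (0-3).
Level 10 falls in the 8-16 band.
Grid: Level 8-16 × Category Minimal = 9-18 months.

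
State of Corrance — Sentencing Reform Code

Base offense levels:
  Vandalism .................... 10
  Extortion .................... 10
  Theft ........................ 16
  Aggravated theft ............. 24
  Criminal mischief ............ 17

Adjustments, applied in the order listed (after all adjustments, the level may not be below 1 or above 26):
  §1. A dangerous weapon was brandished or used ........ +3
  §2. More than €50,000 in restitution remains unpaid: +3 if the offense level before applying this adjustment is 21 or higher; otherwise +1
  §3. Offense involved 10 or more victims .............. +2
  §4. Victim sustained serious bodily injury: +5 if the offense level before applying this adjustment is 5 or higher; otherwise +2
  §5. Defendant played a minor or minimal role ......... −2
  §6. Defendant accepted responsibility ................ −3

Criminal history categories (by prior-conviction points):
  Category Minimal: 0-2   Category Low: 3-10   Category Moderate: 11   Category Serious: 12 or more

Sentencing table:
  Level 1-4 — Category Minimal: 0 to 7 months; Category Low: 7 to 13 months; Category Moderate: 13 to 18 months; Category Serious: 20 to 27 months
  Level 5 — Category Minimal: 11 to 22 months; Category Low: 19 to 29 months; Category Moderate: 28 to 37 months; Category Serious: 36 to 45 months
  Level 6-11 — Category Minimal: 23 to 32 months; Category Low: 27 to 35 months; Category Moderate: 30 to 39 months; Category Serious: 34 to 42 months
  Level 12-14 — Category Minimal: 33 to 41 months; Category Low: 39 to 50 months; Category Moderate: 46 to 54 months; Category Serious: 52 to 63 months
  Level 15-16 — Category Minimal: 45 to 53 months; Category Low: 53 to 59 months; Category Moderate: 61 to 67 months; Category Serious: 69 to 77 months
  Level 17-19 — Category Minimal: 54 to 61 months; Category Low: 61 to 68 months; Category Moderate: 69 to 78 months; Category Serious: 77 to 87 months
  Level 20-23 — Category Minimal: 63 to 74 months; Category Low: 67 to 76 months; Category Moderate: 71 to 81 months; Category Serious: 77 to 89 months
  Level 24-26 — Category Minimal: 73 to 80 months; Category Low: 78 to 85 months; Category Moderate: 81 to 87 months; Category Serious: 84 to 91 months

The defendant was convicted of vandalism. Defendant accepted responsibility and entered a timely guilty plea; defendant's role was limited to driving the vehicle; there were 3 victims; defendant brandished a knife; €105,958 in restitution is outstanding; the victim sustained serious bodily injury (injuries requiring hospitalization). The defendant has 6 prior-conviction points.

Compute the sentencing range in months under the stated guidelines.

Base offense level for vandalism: 10.
§1 applies: 10 + 3 = 13.
§2 applies (level before this adjustment is 13 < 21, so +1): 13 + 1 = 14.
§3 does not apply.
§4 applies (level before this adjustment is 14 ≥ 5, so +5): 14 + 5 = 19.
§5 applies: 19 − 2 = 17.
§6 applies: 17 − 3 = 14.
Final offense level: 14.
Criminal history: 6 prior points → Category Low (3-10).
Level 14 falls in the 12-14 band.
Grid: Level 12-14 × Category Low = 39-50 months.

39-50 months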